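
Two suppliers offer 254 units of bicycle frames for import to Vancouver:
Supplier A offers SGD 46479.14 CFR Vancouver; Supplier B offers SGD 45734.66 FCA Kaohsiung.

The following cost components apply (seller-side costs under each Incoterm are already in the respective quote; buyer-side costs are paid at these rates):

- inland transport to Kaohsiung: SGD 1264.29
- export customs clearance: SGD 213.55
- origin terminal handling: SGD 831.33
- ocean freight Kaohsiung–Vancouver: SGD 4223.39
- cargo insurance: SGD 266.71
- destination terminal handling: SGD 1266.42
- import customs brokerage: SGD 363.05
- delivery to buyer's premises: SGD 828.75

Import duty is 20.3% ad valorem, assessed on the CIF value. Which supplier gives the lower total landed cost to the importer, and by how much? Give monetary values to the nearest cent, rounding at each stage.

Supplier A is cheaper by SGD 5185.22

Supplier A (CFR):
CIF value = CFR price + insurance = 46479.14 + 266.71 = 46745.85
Import duty = 46745.85 × 20.3% = 9489.41
Buyer bears (A): 266.71 + 1266.42 + 363.05 + 828.75 = 2724.93
Landed cost (A) = invoice 46479.14 + 2724.93 + duty 9489.41 = 58693.48
Supplier B (FCA):
CIF value = FCA price + origin terminal + freight + insurance = 45734.66 + 831.33 + 4223.39 + 266.71 = 51056.09
Import duty = 51056.09 × 20.3% = 10364.39
Buyer bears (B): 831.33 + 4223.39 + 266.71 + 1266.42 + 363.05 + 828.75 = 7779.65
Landed cost (B) = invoice 45734.66 + 7779.65 + duty 10364.39 = 63878.70
Difference = |58693.48 − 63878.70| = 5185.22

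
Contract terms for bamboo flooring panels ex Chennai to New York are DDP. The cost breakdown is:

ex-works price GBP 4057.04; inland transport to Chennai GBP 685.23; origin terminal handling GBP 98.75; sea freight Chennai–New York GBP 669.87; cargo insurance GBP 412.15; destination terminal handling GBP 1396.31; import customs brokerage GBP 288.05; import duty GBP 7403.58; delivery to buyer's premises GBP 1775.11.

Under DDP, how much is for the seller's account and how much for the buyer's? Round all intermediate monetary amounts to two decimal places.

Seller: GBP 16786.09; buyer: GBP 0.00

DDP: the seller bears all costs including import duty.
Seller's account: goods 4057.04 + inland to port 685.23 + origin terminal 98.75 + freight 669.87 + insurance 412.15 + destination terminal 1396.31 + brokerage 288.05 + duty 7403.58 + delivery 1775.11 = 16786.09
Buyer's account: 0.00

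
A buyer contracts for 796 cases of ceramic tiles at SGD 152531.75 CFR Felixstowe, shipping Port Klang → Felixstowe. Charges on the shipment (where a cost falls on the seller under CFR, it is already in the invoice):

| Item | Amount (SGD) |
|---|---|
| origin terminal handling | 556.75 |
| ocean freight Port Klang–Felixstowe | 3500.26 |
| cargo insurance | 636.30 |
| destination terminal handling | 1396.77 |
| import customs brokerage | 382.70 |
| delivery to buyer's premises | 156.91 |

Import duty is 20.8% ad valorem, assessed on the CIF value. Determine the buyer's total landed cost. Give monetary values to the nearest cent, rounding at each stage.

CFR: the seller pays costs through ocean freight to the destination port, but not insurance.
Already in the invoice (seller's account under CFR): origin terminal, freight — exclude.
CIF value = CFR price + insurance = 152531.75 + 636.30 = 153168.05
Import duty = 153168.05 × 20.8% = 31858.95
Buyer bears: insurance 636.30 + destination terminal 1396.77 + brokerage 382.70 + delivery 156.91 + duty 31858.95 = 34431.63
Landed cost = invoice 152531.75 + 34431.63 = 186963.38

Total landed cost: SGD 186963.38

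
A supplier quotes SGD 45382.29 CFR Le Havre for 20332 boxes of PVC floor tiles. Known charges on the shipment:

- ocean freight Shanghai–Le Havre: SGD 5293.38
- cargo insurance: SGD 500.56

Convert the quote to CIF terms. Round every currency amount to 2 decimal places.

CIF price: SGD 45882.85

Not relevant to the conversion: freight — on the seller under both CFR and CIF; already in the CFR price and stays in the CIF price.
From CFR to CIF, the seller additionally bears: insurance.
CIF price = 45382.29 + 500.56 = 45882.85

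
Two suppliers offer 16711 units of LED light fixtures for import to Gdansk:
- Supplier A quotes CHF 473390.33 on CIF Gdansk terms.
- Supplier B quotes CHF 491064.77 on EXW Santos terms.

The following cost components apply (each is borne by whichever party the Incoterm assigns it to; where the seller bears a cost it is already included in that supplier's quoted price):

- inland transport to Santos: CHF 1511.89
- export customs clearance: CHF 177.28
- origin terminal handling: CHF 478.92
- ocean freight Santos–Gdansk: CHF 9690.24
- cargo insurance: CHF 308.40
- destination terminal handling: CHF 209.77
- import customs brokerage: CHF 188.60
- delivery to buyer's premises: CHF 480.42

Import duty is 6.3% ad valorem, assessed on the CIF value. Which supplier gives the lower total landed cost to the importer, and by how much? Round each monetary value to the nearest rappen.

Supplier A is cheaper by CHF 31721.16

Supplier A (CIF):
The CIF price already equals the CIF value: 473390.33
Import duty = 473390.33 × 6.3% = 29823.59
Buyer bears (A): 209.77 + 188.60 + 480.42 = 878.79
Landed cost (A) = invoice 473390.33 + 878.79 + duty 29823.59 = 504092.71
Supplier B (EXW):
CIF value = EXW price + inland to port + export clearance + origin terminal + freight + insurance = 491064.77 + 1511.89 + 177.28 + 478.92 + 9690.24 + 308.40 = 503231.50
Import duty = 503231.50 × 6.3% = 31703.58
Buyer bears (B): 1511.89 + 177.28 + 478.92 + 9690.24 + 308.40 + 209.77 + 188.60 + 480.42 = 13045.52
Landed cost (B) = invoice 491064.77 + 13045.52 + duty 31703.58 = 535813.87
Difference = |504092.71 − 535813.87| = 31721.16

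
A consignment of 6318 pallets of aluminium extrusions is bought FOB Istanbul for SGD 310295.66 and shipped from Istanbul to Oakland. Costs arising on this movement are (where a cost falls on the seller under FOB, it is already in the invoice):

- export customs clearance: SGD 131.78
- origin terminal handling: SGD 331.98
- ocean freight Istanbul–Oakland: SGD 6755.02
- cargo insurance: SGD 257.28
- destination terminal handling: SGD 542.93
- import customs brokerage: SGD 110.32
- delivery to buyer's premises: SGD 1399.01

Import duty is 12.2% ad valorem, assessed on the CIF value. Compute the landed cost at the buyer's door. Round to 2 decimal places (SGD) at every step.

FOB: the seller bears costs until goods are on board at the origin port; the buyer bears freight, insurance and all costs thereafter.
Already in the invoice (seller's account under FOB): export clearance, origin terminal — exclude.
CIF value = FOB price + freight + insurance = 310295.66 + 6755.02 + 257.28 = 317307.96
Import duty = 317307.96 × 12.2% = 38711.57
Buyer bears: freight 6755.02 + insurance 257.28 + destination terminal 542.93 + brokerage 110.32 + delivery 1399.01 + duty 38711.57 = 47776.13
Landed cost = invoice 310295.66 + 47776.13 = 358071.79

Total landed cost: SGD 358071.79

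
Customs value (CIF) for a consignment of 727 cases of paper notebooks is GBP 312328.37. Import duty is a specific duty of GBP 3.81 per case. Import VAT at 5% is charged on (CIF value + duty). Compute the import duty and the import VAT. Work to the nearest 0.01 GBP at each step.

Import duty = 727 × 3.81 = 2769.87
VAT base = CIF + duty = 312328.37 + 2769.87 = 315098.24
Import VAT = 315098.24 × 5% = 15754.91

Import duty: GBP 2769.87; import VAT: GBP 15754.91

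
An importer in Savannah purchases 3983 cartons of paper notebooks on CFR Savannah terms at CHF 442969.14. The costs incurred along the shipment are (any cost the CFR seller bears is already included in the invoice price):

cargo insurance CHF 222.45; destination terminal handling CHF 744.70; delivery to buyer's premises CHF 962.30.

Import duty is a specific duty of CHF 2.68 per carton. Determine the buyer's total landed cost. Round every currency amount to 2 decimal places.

Total landed cost: CHF 455573.03

CFR: the seller pays costs through ocean freight to the destination port, but not insurance.
CIF value = CFR price + insurance = 442969.14 + 222.45 = 443191.59
Import duty = 3983 × 2.68 = 10674.44
Buyer bears: insurance 222.45 + destination terminal 744.70 + delivery 962.30 + duty 10674.44 = 12603.89
Landed cost = invoice 442969.14 + 12603.89 = 455573.03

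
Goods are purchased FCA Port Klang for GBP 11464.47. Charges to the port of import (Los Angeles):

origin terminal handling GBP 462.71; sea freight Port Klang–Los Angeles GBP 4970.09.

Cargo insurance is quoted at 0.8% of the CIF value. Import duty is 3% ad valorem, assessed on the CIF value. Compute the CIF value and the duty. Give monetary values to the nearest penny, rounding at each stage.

CIF value: GBP 17033.54; import duty: GBP 511.01

Let C be the CIF value. C = FCA price + pre-shipment costs + freight + 0.8% × C
C − 0.8% × C = 11464.47 + 462.71 + 4970.09
0.992 × C = 16897.27
C = 16897.27 / 0.992 = 17033.54
Insurance premium = 0.8% × 17033.54 = 136.27
Import duty = 17033.54 × 3% = 511.01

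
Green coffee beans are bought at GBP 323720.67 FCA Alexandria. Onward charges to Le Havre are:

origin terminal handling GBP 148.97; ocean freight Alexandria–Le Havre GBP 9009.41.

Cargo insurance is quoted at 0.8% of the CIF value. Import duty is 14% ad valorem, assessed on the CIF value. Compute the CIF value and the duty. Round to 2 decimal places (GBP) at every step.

Let C be the CIF value. C = FCA price + pre-shipment costs + freight + 0.8% × C
C − 0.8% × C = 323720.67 + 148.97 + 9009.41
0.992 × C = 332879.05
C = 332879.05 / 0.992 = 335563.56
Insurance premium = 0.8% × 335563.56 = 2684.51
Import duty = 335563.56 × 14% = 46978.90

CIF value: GBP 335563.56; import duty: GBP 46978.90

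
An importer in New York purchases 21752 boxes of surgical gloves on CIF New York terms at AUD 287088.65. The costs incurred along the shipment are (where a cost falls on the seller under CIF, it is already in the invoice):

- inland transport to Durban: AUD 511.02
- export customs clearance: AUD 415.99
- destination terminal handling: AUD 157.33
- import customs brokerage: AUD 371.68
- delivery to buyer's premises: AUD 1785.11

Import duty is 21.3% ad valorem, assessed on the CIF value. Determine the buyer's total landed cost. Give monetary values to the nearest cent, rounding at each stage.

CIF: the seller pays costs through ocean freight and marine insurance to the destination port.
Already in the invoice (seller's account under CIF): inland to port, export clearance — exclude.
The CIF price already equals the CIF value: 287088.65
Import duty = 287088.65 × 21.3% = 61149.88
Buyer bears: destination terminal 157.33 + brokerage 371.68 + delivery 1785.11 + duty 61149.88 = 63464.00
Landed cost = invoice 287088.65 + 63464.00 = 350552.65

Total landed cost: AUD 350552.65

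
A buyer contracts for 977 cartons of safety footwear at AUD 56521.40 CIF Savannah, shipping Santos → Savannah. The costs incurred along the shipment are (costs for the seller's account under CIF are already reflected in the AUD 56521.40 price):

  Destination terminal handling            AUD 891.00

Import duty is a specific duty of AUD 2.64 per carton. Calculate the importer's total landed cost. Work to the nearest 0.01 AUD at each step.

CIF: the seller pays costs through ocean freight and marine insurance to the destination port.
The CIF price already equals the CIF value: 56521.40
Import duty = 977 × 2.64 = 2579.28
Buyer bears: destination terminal 891.00 + duty 2579.28 = 3470.28
Landed cost = invoice 56521.40 + 3470.28 = 59991.68

Total landed cost: AUD 59991.68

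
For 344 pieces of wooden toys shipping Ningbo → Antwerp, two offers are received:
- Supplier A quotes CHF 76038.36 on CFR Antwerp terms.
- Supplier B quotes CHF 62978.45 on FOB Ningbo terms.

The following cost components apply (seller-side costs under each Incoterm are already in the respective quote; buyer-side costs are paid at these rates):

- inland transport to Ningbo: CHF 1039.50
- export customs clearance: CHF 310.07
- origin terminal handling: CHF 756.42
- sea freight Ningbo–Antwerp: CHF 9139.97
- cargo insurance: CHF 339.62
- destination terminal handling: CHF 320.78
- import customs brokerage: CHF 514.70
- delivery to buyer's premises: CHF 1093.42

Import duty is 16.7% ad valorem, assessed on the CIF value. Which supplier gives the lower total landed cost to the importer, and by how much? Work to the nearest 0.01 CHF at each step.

Supplier A (CFR):
CIF value = CFR price + insurance = 76038.36 + 339.62 = 76377.98
Import duty = 76377.98 × 16.7% = 12755.12
Buyer bears (A): 339.62 + 320.78 + 514.70 + 1093.42 = 2268.52
Landed cost (A) = invoice 76038.36 + 2268.52 + duty 12755.12 = 91062.00
Supplier B (FOB):
CIF value = FOB price + freight + insurance = 62978.45 + 9139.97 + 339.62 = 72458.04
Import duty = 72458.04 × 16.7% = 12100.49
Buyer bears (B): 9139.97 + 339.62 + 320.78 + 514.70 + 1093.42 = 11408.49
Landed cost (B) = invoice 62978.45 + 11408.49 + duty 12100.49 = 86487.43
Difference = |91062.00 − 86487.43| = 4574.57

Supplier B is cheaper by CHF 4574.57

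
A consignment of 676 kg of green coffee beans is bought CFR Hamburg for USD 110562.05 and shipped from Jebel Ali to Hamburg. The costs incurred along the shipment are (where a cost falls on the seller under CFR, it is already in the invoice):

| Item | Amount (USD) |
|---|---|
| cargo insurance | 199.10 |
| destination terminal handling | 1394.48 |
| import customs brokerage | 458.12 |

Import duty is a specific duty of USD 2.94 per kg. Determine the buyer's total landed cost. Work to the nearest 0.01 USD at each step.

Total landed cost: USD 114601.19

CFR: the seller pays costs through ocean freight to the destination port, but not insurance.
CIF value = CFR price + insurance = 110562.05 + 199.10 = 110761.15
Import duty = 676 × 2.94 = 1987.44
Buyer bears: insurance 199.10 + destination terminal 1394.48 + brokerage 458.12 + duty 1987.44 = 4039.14
Landed cost = invoice 110562.05 + 4039.14 = 114601.19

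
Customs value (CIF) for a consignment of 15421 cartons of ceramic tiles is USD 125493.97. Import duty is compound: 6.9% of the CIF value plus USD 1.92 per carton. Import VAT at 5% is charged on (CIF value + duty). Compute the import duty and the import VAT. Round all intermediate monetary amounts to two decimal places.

Import duty: USD 38267.40; import VAT: USD 8188.07

Ad valorem component: 125493.97 × 6.9% = 8659.08
Specific component: 15421 × 1.92 = 29608.32
Import duty = 8659.08 + 29608.32 = 38267.40
VAT base = CIF + duty = 125493.97 + 38267.40 = 163761.37
Import VAT = 163761.37 × 5% = 8188.07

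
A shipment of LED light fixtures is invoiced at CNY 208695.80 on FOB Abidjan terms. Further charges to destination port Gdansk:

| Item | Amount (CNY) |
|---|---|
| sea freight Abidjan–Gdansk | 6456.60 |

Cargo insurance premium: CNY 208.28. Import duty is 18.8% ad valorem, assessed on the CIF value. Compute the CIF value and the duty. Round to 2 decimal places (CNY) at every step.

CIF value: CNY 215360.68; import duty: CNY 40487.81

CIF = FOB price + freight + insurance
CIF = 208695.80 + 6456.60 + 208.28 = 215360.68
Import duty = 215360.68 × 18.8% = 40487.81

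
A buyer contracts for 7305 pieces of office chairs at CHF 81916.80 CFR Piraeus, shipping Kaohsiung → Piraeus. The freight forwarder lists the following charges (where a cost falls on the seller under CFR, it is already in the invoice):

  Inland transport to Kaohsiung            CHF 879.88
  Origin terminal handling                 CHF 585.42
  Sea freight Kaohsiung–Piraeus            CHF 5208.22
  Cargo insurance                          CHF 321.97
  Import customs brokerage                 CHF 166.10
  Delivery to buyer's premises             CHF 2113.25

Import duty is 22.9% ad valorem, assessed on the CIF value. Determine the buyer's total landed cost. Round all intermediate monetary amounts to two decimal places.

Total landed cost: CHF 103350.80

CFR: the seller pays costs through ocean freight to the destination port, but not insurance.
Already in the invoice (seller's account under CFR): inland to port, origin terminal, freight — exclude.
CIF value = CFR price + insurance = 81916.80 + 321.97 = 82238.77
Import duty = 82238.77 × 22.9% = 18832.68
Buyer bears: insurance 321.97 + brokerage 166.10 + delivery 2113.25 + duty 18832.68 = 21434.00
Landed cost = invoice 81916.80 + 21434.00 = 103350.80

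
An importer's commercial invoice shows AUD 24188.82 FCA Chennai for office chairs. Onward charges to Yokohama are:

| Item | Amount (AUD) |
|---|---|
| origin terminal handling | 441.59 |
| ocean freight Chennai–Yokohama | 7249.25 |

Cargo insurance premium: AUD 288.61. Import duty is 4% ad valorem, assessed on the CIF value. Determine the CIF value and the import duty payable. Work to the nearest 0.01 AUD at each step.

CIF = FCA price + pre-shipment costs + freight + insurance
CIF = 24188.82 + 441.59 + 7249.25 + 288.61 = 32168.27
Import duty = 32168.27 × 4% = 1286.73

CIF value: AUD 32168.27; import duty: AUD 1286.73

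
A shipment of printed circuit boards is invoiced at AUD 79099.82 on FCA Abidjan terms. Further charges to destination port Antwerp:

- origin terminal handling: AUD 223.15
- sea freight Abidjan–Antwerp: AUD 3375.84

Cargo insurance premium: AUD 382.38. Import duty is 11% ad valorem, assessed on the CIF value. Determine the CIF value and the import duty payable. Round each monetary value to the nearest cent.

CIF = FCA price + pre-shipment costs + freight + insurance
CIF = 79099.82 + 223.15 + 3375.84 + 382.38 = 83081.19
Import duty = 83081.19 × 11% = 9138.93

CIF value: AUD 83081.19; import duty: AUD 9138.93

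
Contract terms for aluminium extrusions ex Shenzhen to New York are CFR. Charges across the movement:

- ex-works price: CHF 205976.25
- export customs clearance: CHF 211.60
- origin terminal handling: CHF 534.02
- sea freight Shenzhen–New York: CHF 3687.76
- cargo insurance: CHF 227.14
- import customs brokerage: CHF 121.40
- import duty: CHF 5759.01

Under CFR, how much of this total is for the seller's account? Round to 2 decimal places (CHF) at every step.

CFR: the seller pays costs through ocean freight to the destination port, but not insurance.
Seller's account: goods 205976.25 + export clearance 211.60 + origin terminal 534.02 + freight 3687.76 = 210409.63
Buyer's account: insurance 227.14 + brokerage 121.40 + duty 5759.01 = 6107.55

Seller's account: CHF 210409.63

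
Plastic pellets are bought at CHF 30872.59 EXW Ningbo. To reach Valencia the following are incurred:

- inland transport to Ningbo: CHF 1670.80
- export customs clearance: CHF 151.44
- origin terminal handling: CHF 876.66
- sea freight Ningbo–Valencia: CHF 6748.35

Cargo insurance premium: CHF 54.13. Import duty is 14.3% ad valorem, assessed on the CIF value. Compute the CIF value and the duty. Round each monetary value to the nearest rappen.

CIF value: CHF 40373.97; import duty: CHF 5773.48

CIF = EXW price + pre-shipment costs + freight + insurance
CIF = 30872.59 + 1670.80 + 151.44 + 876.66 + 6748.35 + 54.13 = 40373.97
Import duty = 40373.97 × 14.3% = 5773.48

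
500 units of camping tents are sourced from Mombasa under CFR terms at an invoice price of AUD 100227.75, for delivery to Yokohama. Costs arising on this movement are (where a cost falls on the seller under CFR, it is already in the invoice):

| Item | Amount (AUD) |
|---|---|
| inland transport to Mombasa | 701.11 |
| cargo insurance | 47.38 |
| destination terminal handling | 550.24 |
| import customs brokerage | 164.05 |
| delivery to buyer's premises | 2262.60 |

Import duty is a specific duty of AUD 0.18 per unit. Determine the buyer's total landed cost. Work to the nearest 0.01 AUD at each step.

CFR: the seller pays costs through ocean freight to the destination port, but not insurance.
Already in the invoice (seller's account under CFR): inland to port — exclude.
CIF value = CFR price + insurance = 100227.75 + 47.38 = 100275.13
Import duty = 500 × 0.18 = 90.00
Buyer bears: insurance 47.38 + destination terminal 550.24 + brokerage 164.05 + delivery 2262.60 + duty 90.00 = 3114.27
Landed cost = invoice 100227.75 + 3114.27 = 103342.02

Total landed cost: AUD 103342.02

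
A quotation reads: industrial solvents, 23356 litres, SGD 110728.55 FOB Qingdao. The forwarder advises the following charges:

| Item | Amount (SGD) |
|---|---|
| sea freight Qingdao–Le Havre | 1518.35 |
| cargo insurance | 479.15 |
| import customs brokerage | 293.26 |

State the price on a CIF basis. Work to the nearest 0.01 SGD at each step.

CIF price: SGD 112726.05

Not relevant to the conversion: brokerage — on the buyer under both terms; not part of either seller's price.
From FOB to CIF, the seller additionally bears: freight, insurance.
CIF price = 110728.55 + 1518.35 + 479.15 = 112726.05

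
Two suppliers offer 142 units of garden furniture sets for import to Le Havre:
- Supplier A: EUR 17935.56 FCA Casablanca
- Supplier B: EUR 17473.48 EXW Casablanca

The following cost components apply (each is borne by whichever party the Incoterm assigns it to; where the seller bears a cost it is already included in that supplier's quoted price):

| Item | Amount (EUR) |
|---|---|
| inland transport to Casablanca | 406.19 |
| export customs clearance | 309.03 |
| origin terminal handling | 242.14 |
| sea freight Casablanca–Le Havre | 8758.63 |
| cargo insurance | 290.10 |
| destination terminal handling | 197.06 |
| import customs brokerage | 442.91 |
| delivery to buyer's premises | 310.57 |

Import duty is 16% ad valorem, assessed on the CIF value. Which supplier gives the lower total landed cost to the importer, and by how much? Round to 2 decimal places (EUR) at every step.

Supplier A (FCA):
CIF value = FCA price + origin terminal + freight + insurance = 17935.56 + 242.14 + 8758.63 + 290.10 = 27226.43
Import duty = 27226.43 × 16% = 4356.23
Buyer bears (A): 242.14 + 8758.63 + 290.10 + 197.06 + 442.91 + 310.57 = 10241.41
Landed cost (A) = invoice 17935.56 + 10241.41 + duty 4356.23 = 32533.20
Supplier B (EXW):
CIF value = EXW price + inland to port + export clearance + origin terminal + freight + insurance = 17473.48 + 406.19 + 309.03 + 242.14 + 8758.63 + 290.10 = 27479.57
Import duty = 27479.57 × 16% = 4396.73
Buyer bears (B): 406.19 + 309.03 + 242.14 + 8758.63 + 290.10 + 197.06 + 442.91 + 310.57 = 10956.63
Landed cost (B) = invoice 17473.48 + 10956.63 + duty 4396.73 = 32826.84
Difference = |32533.20 − 32826.84| = 293.64

Supplier A is cheaper by EUR 293.64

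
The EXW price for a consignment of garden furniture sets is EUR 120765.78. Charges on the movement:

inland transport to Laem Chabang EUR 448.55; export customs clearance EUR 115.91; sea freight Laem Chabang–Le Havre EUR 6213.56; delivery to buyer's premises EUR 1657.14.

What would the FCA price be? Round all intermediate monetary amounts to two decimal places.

FCA price: EUR 121330.24

Not relevant to the conversion: freight, delivery — on the buyer under both terms; not part of either seller's price.
From EXW to FCA, the seller additionally bears: inland to port, export clearance.
FCA price = 120765.78 + 448.55 + 115.91 = 121330.24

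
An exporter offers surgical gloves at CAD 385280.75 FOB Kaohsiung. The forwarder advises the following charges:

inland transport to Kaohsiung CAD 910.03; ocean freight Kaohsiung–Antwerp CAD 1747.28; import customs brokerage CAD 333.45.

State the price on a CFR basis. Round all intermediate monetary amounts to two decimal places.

CFR price: CAD 387028.03

Not relevant to the conversion: inland to port — on the seller under both FOB and CFR; already in the FOB price and stays in the CFR price. brokerage — on the buyer under both terms; not part of either seller's price.
From FOB to CFR, the seller additionally bears: freight.
CFR price = 385280.75 + 1747.28 = 387028.03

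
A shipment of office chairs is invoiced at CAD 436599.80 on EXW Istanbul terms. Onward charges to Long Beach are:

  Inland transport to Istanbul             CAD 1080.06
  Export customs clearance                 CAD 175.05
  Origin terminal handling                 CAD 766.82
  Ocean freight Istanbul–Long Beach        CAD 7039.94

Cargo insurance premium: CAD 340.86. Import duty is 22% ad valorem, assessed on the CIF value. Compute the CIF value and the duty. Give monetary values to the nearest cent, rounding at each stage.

CIF = EXW price + pre-shipment costs + freight + insurance
CIF = 436599.80 + 1080.06 + 175.05 + 766.82 + 7039.94 + 340.86 = 446002.53
Import duty = 446002.53 × 22% = 98120.56

CIF value: CAD 446002.53; import duty: CAD 98120.56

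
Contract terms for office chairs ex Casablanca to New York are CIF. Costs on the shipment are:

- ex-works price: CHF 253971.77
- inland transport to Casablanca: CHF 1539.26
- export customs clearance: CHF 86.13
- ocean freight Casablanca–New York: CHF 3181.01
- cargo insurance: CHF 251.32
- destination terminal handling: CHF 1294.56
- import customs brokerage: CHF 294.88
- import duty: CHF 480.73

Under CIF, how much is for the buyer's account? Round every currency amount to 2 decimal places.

CIF: the seller pays costs through ocean freight and marine insurance to the destination port.
Seller's account: goods 253971.77 + inland to port 1539.26 + export clearance 86.13 + freight 3181.01 + insurance 251.32 = 259029.49
Buyer's account: destination terminal 1294.56 + brokerage 294.88 + duty 480.73 = 2070.17

Buyer's account: CHF 2070.17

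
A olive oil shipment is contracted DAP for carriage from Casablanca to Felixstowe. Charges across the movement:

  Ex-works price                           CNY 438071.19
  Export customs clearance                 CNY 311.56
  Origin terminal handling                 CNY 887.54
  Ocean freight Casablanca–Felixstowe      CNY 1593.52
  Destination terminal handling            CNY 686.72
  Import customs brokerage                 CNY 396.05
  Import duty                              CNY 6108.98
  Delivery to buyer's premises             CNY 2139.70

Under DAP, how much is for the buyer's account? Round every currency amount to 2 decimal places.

Buyer's account: CNY 6505.03

DAP: the seller bears all costs to the named destination except import duty and clearance.
Seller's account: goods 438071.19 + export clearance 311.56 + origin terminal 887.54 + freight 1593.52 + destination terminal 686.72 + delivery 2139.70 = 443690.23
Buyer's account: brokerage 396.05 + duty 6108.98 = 6505.03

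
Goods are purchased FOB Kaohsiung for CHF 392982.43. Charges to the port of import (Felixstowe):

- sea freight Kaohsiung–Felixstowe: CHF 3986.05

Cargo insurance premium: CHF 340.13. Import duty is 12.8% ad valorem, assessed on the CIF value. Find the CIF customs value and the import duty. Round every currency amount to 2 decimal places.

CIF = FOB price + freight + insurance
CIF = 392982.43 + 3986.05 + 340.13 = 397308.61
Import duty = 397308.61 × 12.8% = 50855.50

CIF value: CHF 397308.61; import duty: CHF 50855.50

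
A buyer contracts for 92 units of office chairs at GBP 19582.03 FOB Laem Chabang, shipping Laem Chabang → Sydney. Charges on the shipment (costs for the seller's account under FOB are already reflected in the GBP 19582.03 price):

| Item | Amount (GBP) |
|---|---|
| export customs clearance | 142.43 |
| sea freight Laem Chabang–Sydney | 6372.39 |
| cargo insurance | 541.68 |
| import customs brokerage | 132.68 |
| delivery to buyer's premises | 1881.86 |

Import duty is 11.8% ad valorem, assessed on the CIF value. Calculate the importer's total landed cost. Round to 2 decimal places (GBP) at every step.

FOB: the seller bears costs until goods are on board at the origin port; the buyer bears freight, insurance and all costs thereafter.
Already in the invoice (seller's account under FOB): export clearance — exclude.
CIF value = FOB price + freight + insurance = 19582.03 + 6372.39 + 541.68 = 26496.10
Import duty = 26496.10 × 11.8% = 3126.54
Buyer bears: freight 6372.39 + insurance 541.68 + brokerage 132.68 + delivery 1881.86 + duty 3126.54 = 12055.15
Landed cost = invoice 19582.03 + 12055.15 = 31637.18

Total landed cost: GBP 31637.18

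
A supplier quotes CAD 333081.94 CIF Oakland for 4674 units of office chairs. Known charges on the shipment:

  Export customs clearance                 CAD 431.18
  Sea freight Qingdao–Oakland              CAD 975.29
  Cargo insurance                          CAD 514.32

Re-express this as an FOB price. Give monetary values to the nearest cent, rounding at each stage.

FOB price: CAD 331592.33

Not relevant to the conversion: export clearance — on the seller under both CIF and FOB; already in the CIF price and stays in the FOB price.
From CIF to FOB, the seller no longer bears: freight, insurance.
FOB price = 333081.94 − 975.29 − 514.32 = 331592.33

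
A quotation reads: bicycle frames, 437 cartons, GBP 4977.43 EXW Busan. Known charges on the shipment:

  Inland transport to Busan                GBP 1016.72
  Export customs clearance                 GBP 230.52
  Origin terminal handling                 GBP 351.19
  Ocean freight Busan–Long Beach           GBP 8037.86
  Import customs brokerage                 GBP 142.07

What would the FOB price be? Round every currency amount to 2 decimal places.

Not relevant to the conversion: brokerage, freight — on the buyer under both terms; not part of either seller's price.
From EXW to FOB, the seller additionally bears: inland to port, export clearance, origin terminal.
FOB price = 4977.43 + 1016.72 + 230.52 + 351.19 = 6575.86

FOB price: GBP 6575.86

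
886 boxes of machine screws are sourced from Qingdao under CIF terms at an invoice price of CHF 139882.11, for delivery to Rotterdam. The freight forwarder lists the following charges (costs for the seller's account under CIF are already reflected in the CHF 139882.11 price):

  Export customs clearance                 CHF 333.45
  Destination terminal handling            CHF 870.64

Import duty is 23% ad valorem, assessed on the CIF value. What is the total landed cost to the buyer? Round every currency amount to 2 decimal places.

Total landed cost: CHF 172925.64

CIF: the seller pays costs through ocean freight and marine insurance to the destination port.
Already in the invoice (seller's account under CIF): export clearance — exclude.
The CIF price already equals the CIF value: 139882.11
Import duty = 139882.11 × 23% = 32172.89
Buyer bears: destination terminal 870.64 + duty 32172.89 = 33043.53
Landed cost = invoice 139882.11 + 33043.53 = 172925.64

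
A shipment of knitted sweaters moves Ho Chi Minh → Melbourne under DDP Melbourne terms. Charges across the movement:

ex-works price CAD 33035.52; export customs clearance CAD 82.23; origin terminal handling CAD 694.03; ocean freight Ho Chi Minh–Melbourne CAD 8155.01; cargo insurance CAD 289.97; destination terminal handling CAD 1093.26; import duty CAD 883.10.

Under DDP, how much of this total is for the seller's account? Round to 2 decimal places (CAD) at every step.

DDP: the seller bears all costs including import duty.
Seller's account: goods 33035.52 + export clearance 82.23 + origin terminal 694.03 + freight 8155.01 + insurance 289.97 + destination terminal 1093.26 + duty 883.10 = 44233.12
Buyer's account: 0.00

Seller's account: CAD 44233.12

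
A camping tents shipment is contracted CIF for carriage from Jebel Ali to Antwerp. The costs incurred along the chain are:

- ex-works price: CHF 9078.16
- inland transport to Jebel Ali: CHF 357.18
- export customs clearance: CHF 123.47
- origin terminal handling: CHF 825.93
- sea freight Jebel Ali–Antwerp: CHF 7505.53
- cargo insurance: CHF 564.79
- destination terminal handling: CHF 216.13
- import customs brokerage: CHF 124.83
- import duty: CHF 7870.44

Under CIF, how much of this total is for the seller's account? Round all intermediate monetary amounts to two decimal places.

CIF: the seller pays costs through ocean freight and marine insurance to the destination port.
Seller's account: goods 9078.16 + inland to port 357.18 + export clearance 123.47 + origin terminal 825.93 + freight 7505.53 + insurance 564.79 = 18455.06
Buyer's account: destination terminal 216.13 + brokerage 124.83 + duty 7870.44 = 8211.40

Seller's account: CHF 18455.06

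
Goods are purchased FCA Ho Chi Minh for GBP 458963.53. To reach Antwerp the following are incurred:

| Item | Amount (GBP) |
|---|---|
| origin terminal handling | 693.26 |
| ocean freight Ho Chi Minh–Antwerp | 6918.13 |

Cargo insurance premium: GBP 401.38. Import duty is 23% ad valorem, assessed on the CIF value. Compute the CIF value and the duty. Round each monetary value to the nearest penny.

CIF value: GBP 466976.30; import duty: GBP 107404.55

CIF = FCA price + pre-shipment costs + freight + insurance
CIF = 458963.53 + 693.26 + 6918.13 + 401.38 = 466976.30
Import duty = 466976.30 × 23% = 107404.55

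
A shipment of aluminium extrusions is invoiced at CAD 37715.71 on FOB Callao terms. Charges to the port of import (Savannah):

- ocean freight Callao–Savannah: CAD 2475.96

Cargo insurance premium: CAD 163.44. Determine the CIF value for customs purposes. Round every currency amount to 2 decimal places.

CIF = FOB price + freight + insurance
CIF = 37715.71 + 2475.96 + 163.44 = 40355.11

CIF value: CAD 40355.11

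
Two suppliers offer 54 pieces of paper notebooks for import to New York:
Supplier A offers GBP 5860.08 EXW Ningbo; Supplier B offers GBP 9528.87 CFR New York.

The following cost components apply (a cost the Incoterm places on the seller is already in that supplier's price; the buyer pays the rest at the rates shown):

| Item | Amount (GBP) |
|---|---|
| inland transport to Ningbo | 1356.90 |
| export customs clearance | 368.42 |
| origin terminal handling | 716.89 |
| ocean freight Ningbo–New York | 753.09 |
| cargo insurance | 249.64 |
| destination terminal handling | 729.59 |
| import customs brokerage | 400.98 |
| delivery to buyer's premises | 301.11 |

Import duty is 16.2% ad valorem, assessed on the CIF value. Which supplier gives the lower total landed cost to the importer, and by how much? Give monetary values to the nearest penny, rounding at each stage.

Supplier A (EXW):
CIF value = EXW price + inland to port + export clearance + origin terminal + freight + insurance = 5860.08 + 1356.90 + 368.42 + 716.89 + 753.09 + 249.64 = 9305.02
Import duty = 9305.02 × 16.2% = 1507.41
Buyer bears (A): 1356.90 + 368.42 + 716.89 + 753.09 + 249.64 + 729.59 + 400.98 + 301.11 = 4876.62
Landed cost (A) = invoice 5860.08 + 4876.62 + duty 1507.41 = 12244.11
Supplier B (CFR):
CIF value = CFR price + insurance = 9528.87 + 249.64 = 9778.51
Import duty = 9778.51 × 16.2% = 1584.12
Buyer bears (B): 249.64 + 729.59 + 400.98 + 301.11 = 1681.32
Landed cost (B) = invoice 9528.87 + 1681.32 + duty 1584.12 = 12794.31
Difference = |12244.11 − 12794.31| = 550.20

Supplier A is cheaper by GBP 550.20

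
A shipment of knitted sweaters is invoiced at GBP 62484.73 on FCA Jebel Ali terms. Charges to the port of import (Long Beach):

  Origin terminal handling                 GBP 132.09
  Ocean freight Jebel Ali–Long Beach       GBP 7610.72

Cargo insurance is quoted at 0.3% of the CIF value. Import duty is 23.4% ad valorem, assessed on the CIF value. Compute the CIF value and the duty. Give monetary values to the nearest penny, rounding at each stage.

Let C be the CIF value. C = FCA price + pre-shipment costs + freight + 0.3% × C
C − 0.3% × C = 62484.73 + 132.09 + 7610.72
0.997 × C = 70227.54
C = 70227.54 / 0.997 = 70438.86
Insurance premium = 0.3% × 70438.86 = 211.32
Import duty = 70438.86 × 23.4% = 16482.69

CIF value: GBP 70438.86; import duty: GBP 16482.69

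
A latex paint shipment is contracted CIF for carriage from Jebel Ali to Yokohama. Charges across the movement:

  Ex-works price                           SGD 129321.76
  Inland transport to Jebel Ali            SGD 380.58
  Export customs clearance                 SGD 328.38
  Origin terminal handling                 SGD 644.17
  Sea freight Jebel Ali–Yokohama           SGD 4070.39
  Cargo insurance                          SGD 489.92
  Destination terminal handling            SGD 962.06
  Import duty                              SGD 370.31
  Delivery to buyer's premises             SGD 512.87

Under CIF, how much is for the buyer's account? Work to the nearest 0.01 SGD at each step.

Buyer's account: SGD 1845.24

CIF: the seller pays costs through ocean freight and marine insurance to the destination port.
Seller's account: goods 129321.76 + inland to port 380.58 + export clearance 328.38 + origin terminal 644.17 + freight 4070.39 + insurance 489.92 = 135235.20
Buyer's account: destination terminal 962.06 + duty 370.31 + delivery 512.87 = 1845.24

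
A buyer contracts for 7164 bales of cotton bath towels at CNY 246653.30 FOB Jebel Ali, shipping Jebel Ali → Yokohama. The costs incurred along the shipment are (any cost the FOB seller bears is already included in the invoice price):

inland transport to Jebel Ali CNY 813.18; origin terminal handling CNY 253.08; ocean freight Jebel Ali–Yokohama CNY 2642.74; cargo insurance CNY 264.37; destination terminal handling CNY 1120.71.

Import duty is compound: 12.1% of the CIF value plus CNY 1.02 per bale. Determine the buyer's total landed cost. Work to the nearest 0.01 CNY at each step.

Total landed cost: CNY 288185.21

FOB: the seller bears costs until goods are on board at the origin port; the buyer bears freight, insurance and all costs thereafter.
Already in the invoice (seller's account under FOB): inland to port, origin terminal — exclude.
CIF value = FOB price + freight + insurance = 246653.30 + 2642.74 + 264.37 = 249560.41
Ad valorem component: 249560.41 × 12.1% = 30196.81
Specific component: 7164 × 1.02 = 7307.28
Import duty = 30196.81 + 7307.28 = 37504.09
Buyer bears: freight 2642.74 + insurance 264.37 + destination terminal 1120.71 + duty 37504.09 = 41531.91
Landed cost = invoice 246653.30 + 41531.91 = 288185.21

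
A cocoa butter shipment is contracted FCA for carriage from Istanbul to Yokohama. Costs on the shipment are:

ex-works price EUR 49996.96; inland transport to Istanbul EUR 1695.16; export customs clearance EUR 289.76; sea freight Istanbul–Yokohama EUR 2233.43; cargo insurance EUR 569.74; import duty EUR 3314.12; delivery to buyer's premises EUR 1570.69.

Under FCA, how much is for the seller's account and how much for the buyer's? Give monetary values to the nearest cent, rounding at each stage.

Seller: EUR 51981.88; buyer: EUR 7687.98

FCA: the seller delivers export-cleared goods to the carrier; the buyer bears costs from that point.
Seller's account: goods 49996.96 + inland to port 1695.16 + export clearance 289.76 = 51981.88
Buyer's account: freight 2233.43 + insurance 569.74 + duty 3314.12 + delivery 1570.69 = 7687.98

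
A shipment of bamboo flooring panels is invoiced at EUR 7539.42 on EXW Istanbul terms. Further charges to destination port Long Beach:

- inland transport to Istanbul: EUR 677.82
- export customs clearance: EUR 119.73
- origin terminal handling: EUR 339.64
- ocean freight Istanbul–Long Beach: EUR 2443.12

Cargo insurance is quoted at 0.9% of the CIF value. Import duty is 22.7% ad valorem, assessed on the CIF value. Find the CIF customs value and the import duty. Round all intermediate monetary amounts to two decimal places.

CIF value: EUR 11220.72; import duty: EUR 2547.10

Let C be the CIF value. C = EXW price + pre-shipment costs + freight + 0.9% × C
C − 0.9% × C = 7539.42 + 677.82 + 119.73 + 339.64 + 2443.12
0.991 × C = 11119.73
C = 11119.73 / 0.991 = 11220.72
Insurance premium = 0.9% × 11220.72 = 100.99
Import duty = 11220.72 × 22.7% = 2547.10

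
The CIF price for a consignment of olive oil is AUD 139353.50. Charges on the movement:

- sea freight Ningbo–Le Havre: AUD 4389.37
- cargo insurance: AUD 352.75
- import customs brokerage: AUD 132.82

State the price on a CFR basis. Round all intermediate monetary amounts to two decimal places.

Not relevant to the conversion: freight — on the seller under both CIF and CFR; already in the CIF price and stays in the CFR price. brokerage — on the buyer under both terms; not part of either seller's price.
From CIF to CFR, the seller no longer bears: insurance.
CFR price = 139353.50 − 352.75 = 139000.75

CFR price: AUD 139000.75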